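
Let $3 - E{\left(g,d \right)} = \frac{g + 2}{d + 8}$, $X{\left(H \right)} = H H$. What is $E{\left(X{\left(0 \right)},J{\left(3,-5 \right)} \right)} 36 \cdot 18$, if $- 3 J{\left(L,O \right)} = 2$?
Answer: $\frac{19440}{11} \approx 1767.3$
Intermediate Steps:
$J{\left(L,O \right)} = - \frac{2}{3}$ ($J{\left(L,O \right)} = \left(- \frac{1}{3}\right) 2 = - \frac{2}{3}$)
$X{\left(H \right)} = H^{2}$
$E{\left(g,d \right)} = 3 - \frac{2 + g}{8 + d}$ ($E{\left(g,d \right)} = 3 - \frac{g + 2}{d + 8} = 3 - \frac{2 + g}{8 + d}$)
$E{\left(X{\left(0 \right)},J{\left(3,-5 \right)} \right)} 36 \cdot 18 = \frac{22 - 0^{2} + 3 \left(- \frac{2}{3}\right)}{8 - \frac{2}{3}} \cdot 36 \cdot 18 = \frac{22 - 0 - 2}{\frac{22}{3}} \cdot 36 \cdot 18 = \frac{3 \left(22 + 0 - 2\right)}{22} \cdot 36 \cdot 18 = \frac{3}{22} \cdot 20 \cdot 36 \cdot 18 = \frac{30}{11} \cdot 36 \cdot 18 = \frac{1080}{11} \cdot 18 = \frac{19440}{11}$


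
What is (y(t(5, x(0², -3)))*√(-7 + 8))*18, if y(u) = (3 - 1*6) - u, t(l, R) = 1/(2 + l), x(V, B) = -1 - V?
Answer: -396/7 ≈ -56.571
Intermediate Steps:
y(u) = -3 - u (y(u) = (3 - 6) - u = -3 - u)
(y(t(5, x(0², -3)))*√(-7 + 8))*18 = ((-3 - 1/(2 + 5))*√(-7 + 8))*18 = ((-3 - 1/7)*√1)*18 = ((-3 - 1*⅐)*1)*18 = ((-3 - ⅐)*1)*18 = -22/7*1*18 = -22/7*18 = -396/7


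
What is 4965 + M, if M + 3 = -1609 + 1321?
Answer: 4674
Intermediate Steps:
M = -291 (M = -3 + (-1609 + 1321) = -3 - 288 = -291)
4965 + M = 4965 - 291 = 4674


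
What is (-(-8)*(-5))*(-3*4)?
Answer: 480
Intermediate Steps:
(-(-8)*(-5))*(-3*4) = -8*5*(-12) = -40*(-12) = 480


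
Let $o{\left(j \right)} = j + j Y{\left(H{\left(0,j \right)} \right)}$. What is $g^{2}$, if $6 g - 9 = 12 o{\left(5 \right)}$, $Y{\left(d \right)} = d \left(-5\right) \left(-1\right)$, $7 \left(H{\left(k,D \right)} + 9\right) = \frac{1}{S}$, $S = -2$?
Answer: $\frac{38303721}{196} \approx 1.9543 \cdot 10^{5}$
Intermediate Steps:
$H{\left(k,D \right)} = - \frac{127}{14}$ ($H{\left(k,D \right)} = -9 + \frac{1}{7 \left(-2\right)} = -9 + \frac{1}{7} \left(- \frac{1}{2}\right) = -9 - \frac{1}{14} = - \frac{127}{14}$)
$Y{\left(d \right)} = 5 d$ ($Y{\left(d \right)} = - 5 d \left(-1\right) = 5 d$)
$o{\left(j \right)} = - \frac{621 j}{14}$ ($o{\left(j \right)} = j + j 5 \left(- \frac{127}{14}\right) = j + j \left(- \frac{635}{14}\right) = j - \frac{635 j}{14} = - \frac{621 j}{14}$)
$g = - \frac{6189}{14}$ ($g = \frac{3}{2} + \frac{12 \left(\left(- \frac{621}{14}\right) 5\right)}{6} = \frac{3}{2} + \frac{12 \left(- \frac{3105}{14}\right)}{6} = \frac{3}{2} + \frac{1}{6} \left(- \frac{18630}{7}\right) = \frac{3}{2} - \frac{3105}{7} = - \frac{6189}{14} \approx -442.07$)
$g^{2} = \left(- \frac{6189}{14}\right)^{2} = \frac{38303721}{196}$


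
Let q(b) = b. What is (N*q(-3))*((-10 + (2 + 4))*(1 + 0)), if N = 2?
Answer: 24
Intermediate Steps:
(N*q(-3))*((-10 + (2 + 4))*(1 + 0)) = (2*(-3))*((-10 + (2 + 4))*(1 + 0)) = -6*(-10 + 6) = -(-24) = -6*(-4) = 24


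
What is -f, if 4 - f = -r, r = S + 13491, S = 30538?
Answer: -44033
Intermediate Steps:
r = 44029 (r = 30538 + 13491 = 44029)
f = 44033 (f = 4 - (-1)*44029 = 4 - 1*(-44029) = 4 + 44029 = 44033)
-f = -1*44033 = -44033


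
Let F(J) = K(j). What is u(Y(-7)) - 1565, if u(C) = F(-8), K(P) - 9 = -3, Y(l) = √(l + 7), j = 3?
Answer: -1559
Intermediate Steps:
Y(l) = √(7 + l)
K(P) = 6 (K(P) = 9 - 3 = 6)
F(J) = 6
u(C) = 6
u(Y(-7)) - 1565 = 6 - 1565 = -1559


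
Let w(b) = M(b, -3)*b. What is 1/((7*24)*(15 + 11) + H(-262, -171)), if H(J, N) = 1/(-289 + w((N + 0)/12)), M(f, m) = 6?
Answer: 749/3271630 ≈ 0.00022894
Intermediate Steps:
w(b) = 6*b
H(J, N) = 1/(-289 + N/2) (H(J, N) = 1/(-289 + 6*((N + 0)/12)) = 1/(-289 + 6*(N*(1/12))) = 1/(-289 + 6*(N/12)) = 1/(-289 + N/2))
1/((7*24)*(15 + 11) + H(-262, -171)) = 1/((7*24)*(15 + 11) + 2/(-578 - 171)) = 1/(168*26 + 2/(-749)) = 1/(4368 + 2*(-1/749)) = 1/(4368 - 2/749) = 1/(3271630/749) = 749/3271630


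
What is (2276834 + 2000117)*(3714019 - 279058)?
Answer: 14691159883911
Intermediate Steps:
(2276834 + 2000117)*(3714019 - 279058) = 4276951*3434961 = 14691159883911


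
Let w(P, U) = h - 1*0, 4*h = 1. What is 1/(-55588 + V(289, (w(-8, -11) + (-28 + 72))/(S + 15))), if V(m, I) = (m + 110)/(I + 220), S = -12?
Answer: -313/17398512 ≈ -1.7990e-5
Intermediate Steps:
h = 1/4 (h = (1/4)*1 = 1/4 ≈ 0.25000)
w(P, U) = 1/4 (w(P, U) = 1/4 - 1*0 = 1/4 + 0 = 1/4)
V(m, I) = (110 + m)/(220 + I)
1/(-55588 + V(289, (w(-8, -11) + (-28 + 72))/(S + 15))) = 1/(-55588 + (110 + 289)/(220 + (1/4 + (-28 + 72))/(-12 + 15))) = 1/(-55588 + 399/(220 + (1/4 + 44)/3)) = 1/(-55588 + 399/(220 + (177/4)*(1/3))) = 1/(-55588 + 399/(220 + 59/4)) = 1/(-55588 + 399/(939/4)) = 1/(-55588 + (4/939)*399) = 1/(-55588 + 532/313) = 1/(-17398512/313) = -313/17398512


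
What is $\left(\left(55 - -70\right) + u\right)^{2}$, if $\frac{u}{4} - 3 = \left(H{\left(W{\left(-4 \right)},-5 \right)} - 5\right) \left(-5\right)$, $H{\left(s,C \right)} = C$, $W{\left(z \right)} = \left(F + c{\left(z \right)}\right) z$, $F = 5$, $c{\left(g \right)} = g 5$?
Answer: $113569$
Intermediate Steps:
$c{\left(g \right)} = 5 g$
$W{\left(z \right)} = z \left(5 + 5 z\right)$ ($W{\left(z \right)} = \left(5 + 5 z\right) z = z \left(5 + 5 z\right)$)
$u = 212$ ($u = 12 + 4 \left(-5 - 5\right) \left(-5\right) = 12 + 4 \left(\left(-10\right) \left(-5\right)\right) = 12 + 4 \cdot 50 = 12 + 200 = 212$)
$\left(\left(55 - -70\right) + u\right)^{2} = \left(\left(55 - -70\right) + 212\right)^{2} = \left(\left(55 + 70\right) + 212\right)^{2} = \left(125 + 212\right)^{2} = 337^{2} = 113569$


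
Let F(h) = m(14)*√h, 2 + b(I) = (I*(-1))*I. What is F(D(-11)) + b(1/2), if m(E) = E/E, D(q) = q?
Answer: -9/4 + I*√11 ≈ -2.25 + 3.3166*I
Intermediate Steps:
m(E) = 1
b(I) = -2 - I² (b(I) = -2 + (I*(-1))*I = -2 + (-I)*I = -2 - I²)
F(h) = √h (F(h) = 1*√h = √h)
F(D(-11)) + b(1/2) = √(-11) + (-2 - (1/2)²) = I*√11 + (-2 - (½)²) = I*√11 + (-2 - 1*¼) = I*√11 + (-2 - ¼) = I*√11 - 9/4 = -9/4 + I*√11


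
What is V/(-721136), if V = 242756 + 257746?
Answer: -250251/360568 ≈ -0.69405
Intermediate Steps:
V = 500502
V/(-721136) = 500502/(-721136) = 500502*(-1/721136) = -250251/360568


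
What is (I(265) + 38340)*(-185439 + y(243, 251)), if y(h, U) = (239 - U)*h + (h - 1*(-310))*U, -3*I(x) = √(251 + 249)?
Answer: -1899823680 + 495520*√5/3 ≈ -1.8995e+9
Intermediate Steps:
I(x) = -10*√5/3 (I(x) = -√(251 + 249)/3 = -10*√5/3)
y(h, U) = U*(310 + h) + h*(239 - U) (y(h, U) = h*(239 - U) + (h + 310)*U = h*(239 - U) + (310 + h)*U = h*(239 - U) + U*(310 + h) = U*(310 + h) + h*(239 - U))
(I(265) + 38340)*(-185439 + y(243, 251)) = (-10*√5/3 + 38340)*(-185439 + (239*243 + 310*251)) = (38340 - 10*√5/3)*(-185439 + (58077 + 77810)) = (38340 - 10*√5/3)*(-185439 + 135887) = (38340 - 10*√5/3)*(-49552) = -1899823680 + 495520*√5/3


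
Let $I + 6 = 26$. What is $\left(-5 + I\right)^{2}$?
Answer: $225$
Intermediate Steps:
$I = 20$ ($I = -6 + 26 = 20$)
$\left(-5 + I\right)^{2} = \left(-5 + 20\right)^{2} = 15^{2} = 225$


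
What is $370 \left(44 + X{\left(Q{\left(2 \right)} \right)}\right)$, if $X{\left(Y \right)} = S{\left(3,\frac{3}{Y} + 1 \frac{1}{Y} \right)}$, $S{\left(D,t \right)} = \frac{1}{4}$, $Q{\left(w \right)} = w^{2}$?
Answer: $\frac{32745}{2} \approx 16373.0$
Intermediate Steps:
$S{\left(D,t \right)} = \frac{1}{4}$
$X{\left(Y \right)} = \frac{1}{4}$
$370 \left(44 + X{\left(Q{\left(2 \right)} \right)}\right) = 370 \left(44 + \frac{1}{4}\right) = 370 \cdot \frac{177}{4} = \frac{32745}{2}$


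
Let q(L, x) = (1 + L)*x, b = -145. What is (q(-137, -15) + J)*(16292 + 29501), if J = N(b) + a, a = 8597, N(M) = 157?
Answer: 494289642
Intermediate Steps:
q(L, x) = x*(1 + L)
J = 8754 (J = 157 + 8597 = 8754)
(q(-137, -15) + J)*(16292 + 29501) = (-15*(1 - 137) + 8754)*(16292 + 29501) = (-15*(-136) + 8754)*45793 = (2040 + 8754)*45793 = 10794*45793 = 494289642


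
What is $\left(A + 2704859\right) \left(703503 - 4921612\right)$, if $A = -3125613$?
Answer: $1774786234186$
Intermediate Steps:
$\left(A + 2704859\right) \left(703503 - 4921612\right) = \left(-3125613 + 2704859\right) \left(703503 - 4921612\right) = \left(-420754\right) \left(-4218109\right) = 1774786234186$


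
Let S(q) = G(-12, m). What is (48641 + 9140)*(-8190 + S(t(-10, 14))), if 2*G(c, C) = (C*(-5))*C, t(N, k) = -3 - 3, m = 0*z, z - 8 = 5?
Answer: -473226390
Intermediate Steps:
z = 13 (z = 8 + 5 = 13)
m = 0 (m = 0*13 = 0)
t(N, k) = -6
G(c, C) = -5*C²/2 (G(c, C) = ((C*(-5))*C)/2 = ((-5*C)*C)/2 = (-5*C²)/2 = -5*C²/2)
S(q) = 0 (S(q) = -5/2*0² = -5/2*0 = 0)
(48641 + 9140)*(-8190 + S(t(-10, 14))) = (48641 + 9140)*(-8190 + 0) = 57781*(-8190) = -473226390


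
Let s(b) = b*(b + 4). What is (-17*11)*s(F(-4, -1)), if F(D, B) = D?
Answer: 0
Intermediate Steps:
s(b) = b*(4 + b)
(-17*11)*s(F(-4, -1)) = (-17*11)*(-4*(4 - 4)) = -(-748)*0 = -187*0 = 0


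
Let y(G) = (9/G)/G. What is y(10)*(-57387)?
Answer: -516483/100 ≈ -5164.8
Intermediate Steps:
y(G) = 9/G²
y(10)*(-57387) = (9/10²)*(-57387) = (9*(1/100))*(-57387) = (9/100)*(-57387) = -516483/100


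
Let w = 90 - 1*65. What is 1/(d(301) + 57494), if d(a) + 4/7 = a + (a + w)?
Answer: 7/406843 ≈ 1.7206e-5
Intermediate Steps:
w = 25 (w = 90 - 65 = 25)
d(a) = 171/7 + 2*a (d(a) = -4/7 + (a + (a + 25)) = -4/7 + (a + (25 + a)) = -4/7 + (25 + 2*a) = 171/7 + 2*a)
1/(d(301) + 57494) = 1/((171/7 + 2*301) + 57494) = 1/((171/7 + 602) + 57494) = 1/(4385/7 + 57494) = 1/(406843/7) = 7/406843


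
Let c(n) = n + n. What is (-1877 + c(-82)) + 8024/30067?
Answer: -61358723/30067 ≈ -2040.7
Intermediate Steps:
c(n) = 2*n
(-1877 + c(-82)) + 8024/30067 = (-1877 + 2*(-82)) + 8024/30067 = (-1877 - 164) + 8024*(1/30067) = -2041 + 8024/30067 = -61358723/30067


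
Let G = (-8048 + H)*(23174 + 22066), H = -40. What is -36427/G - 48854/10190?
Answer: -357507242507/74570648256 ≈ -4.7942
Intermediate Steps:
G = -365901120 (G = (-8048 - 40)*(23174 + 22066) = -8088*45240 = -365901120)
-36427/G - 48854/10190 = -36427/(-365901120) - 48854/10190 = -36427*(-1/365901120) - 48854*1/10190 = 36427/365901120 - 24427/5095 = -357507242507/74570648256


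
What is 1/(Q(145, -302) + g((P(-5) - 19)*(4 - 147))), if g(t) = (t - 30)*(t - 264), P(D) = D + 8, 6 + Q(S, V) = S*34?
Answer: 1/4575116 ≈ 2.1857e-7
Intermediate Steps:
Q(S, V) = -6 + 34*S (Q(S, V) = -6 + S*34 = -6 + 34*S)
P(D) = 8 + D
g(t) = (-264 + t)*(-30 + t) (g(t) = (-30 + t)*(-264 + t) = (-264 + t)*(-30 + t))
1/(Q(145, -302) + g((P(-5) - 19)*(4 - 147))) = 1/((-6 + 34*145) + (7920 + (((8 - 5) - 19)*(4 - 147))**2 - 294*((8 - 5) - 19)*(4 - 147))) = 1/((-6 + 4930) + (7920 + ((3 - 19)*(-143))**2 - 294*(3 - 19)*(-143))) = 1/(4924 + (7920 + (-16*(-143))**2 - (-4704)*(-143))) = 1/(4924 + (7920 + 2288**2 - 294*2288)) = 1/(4924 + (7920 + 5234944 - 672672)) = 1/(4924 + 4570192) = 1/4575116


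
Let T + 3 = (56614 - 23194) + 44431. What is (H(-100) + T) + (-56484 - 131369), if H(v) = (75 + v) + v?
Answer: -110130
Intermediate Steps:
T = 77848 (T = -3 + ((56614 - 23194) + 44431) = -3 + (33420 + 44431) = -3 + 77851 = 77848)
H(v) = 75 + 2*v
(H(-100) + T) + (-56484 - 131369) = ((75 + 2*(-100)) + 77848) + (-56484 - 131369) = ((75 - 200) + 77848) - 187853 = (-125 + 77848) - 187853 = 77723 - 187853 = -110130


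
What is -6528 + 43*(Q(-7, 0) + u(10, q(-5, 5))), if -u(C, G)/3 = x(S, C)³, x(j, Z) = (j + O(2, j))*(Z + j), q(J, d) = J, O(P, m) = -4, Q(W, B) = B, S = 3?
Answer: 276885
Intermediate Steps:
x(j, Z) = (-4 + j)*(Z + j) (x(j, Z) = (j - 4)*(Z + j) = (-4 + j)*(Z + j))
u(C, G) = -3*(-3 - C)³ (u(C, G) = -3*(3² - 4*C - 4*3 + C*3)³ = -3*(9 - 4*C - 12 + 3*C)³ = -3*(-3 - C)³)
-6528 + 43*(Q(-7, 0) + u(10, q(-5, 5))) = -6528 + 43*(0 + 3*(3 + 10)³) = -6528 + 43*(0 + 3*13³) = -6528 + 43*(0 + 3*2197) = -6528 + 43*(0 + 6591) = -6528 + 43*6591 = -6528 + 283413 = 276885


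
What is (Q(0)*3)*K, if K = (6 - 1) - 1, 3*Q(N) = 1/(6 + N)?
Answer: 2/3 ≈ 0.66667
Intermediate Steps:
Q(N) = 1/(3*(6 + N))
K = 4 (K = 5 - 1 = 4)
(Q(0)*3)*K = ((1/(3*(6 + 0)))*3)*4 = (((1/3)/6)*3)*4 = (((1/3)*(1/6))*3)*4 = ((1/18)*3)*4 = (1/6)*4 = 2/3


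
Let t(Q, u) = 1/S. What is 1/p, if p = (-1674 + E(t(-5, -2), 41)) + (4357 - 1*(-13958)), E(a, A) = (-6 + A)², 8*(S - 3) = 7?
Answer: 1/17866 ≈ 5.5972e-5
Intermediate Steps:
S = 31/8 (S = 3 + (⅛)*7 = 3 + 7/8 = 31/8 ≈ 3.8750)
t(Q, u) = 8/31 (t(Q, u) = 1/(31/8) = 8/31)
p = 17866 (p = (-1674 + (-6 + 41)²) + (4357 - 1*(-13958)) = (-1674 + 35²) + (4357 + 13958) = (-1674 + 1225) + 18315 = -449 + 18315 = 17866)
1/p = 1/17866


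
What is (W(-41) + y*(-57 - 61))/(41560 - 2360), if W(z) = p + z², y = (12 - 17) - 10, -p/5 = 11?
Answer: 849/9800 ≈ 0.086633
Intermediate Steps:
p = -55 (p = -5*11 = -55)
y = -15 (y = -5 - 10 = -15)
W(z) = -55 + z²
(W(-41) + y*(-57 - 61))/(41560 - 2360) = ((-55 + (-41)²) - 15*(-57 - 61))/(41560 - 2360) = ((-55 + 1681) - 15*(-118))/39200 = (1626 + 1770)*(1/39200) = 3396*(1/39200) = 849/9800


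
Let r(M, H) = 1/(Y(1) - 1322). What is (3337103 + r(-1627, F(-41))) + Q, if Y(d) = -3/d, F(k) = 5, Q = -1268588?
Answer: 2740782374/1325 ≈ 2.0685e+6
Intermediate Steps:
r(M, H) = -1/1325 (r(M, H) = 1/(-3/1 - 1322) = 1/(-3*1 - 1322) = 1/(-3 - 1322) = 1/(-1325) = -1/1325)
(3337103 + r(-1627, F(-41))) + Q = (3337103 - 1/1325) - 1268588 = 4421661474/1325 - 1268588 = 2740782374/1325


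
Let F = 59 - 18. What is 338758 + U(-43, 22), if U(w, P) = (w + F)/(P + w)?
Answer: 7113920/21 ≈ 3.3876e+5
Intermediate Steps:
F = 41
U(w, P) = (41 + w)/(P + w) (U(w, P) = (w + 41)/(P + w) = (41 + w)/(P + w))
338758 + U(-43, 22) = 338758 + (41 - 43)/(22 - 43) = 338758 - 2/(-21) = 338758 - 1/21*(-2) = 338758 + 2/21 = 7113920/21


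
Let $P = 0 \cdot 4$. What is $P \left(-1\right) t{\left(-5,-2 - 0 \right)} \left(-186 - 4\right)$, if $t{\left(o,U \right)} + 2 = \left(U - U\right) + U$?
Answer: $0$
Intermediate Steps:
$t{\left(o,U \right)} = -2 + U$ ($t{\left(o,U \right)} = -2 + \left(\left(U - U\right) + U\right) = -2 + \left(0 + U\right) = -2 + U$)
$P = 0$
$P \left(-1\right) t{\left(-5,-2 - 0 \right)} \left(-186 - 4\right) = 0 \left(-1\right) \left(-2 - 2\right) \left(-186 - 4\right) = 0 \left(-2 + \left(-2 + 0\right)\right) \left(-190\right) = 0 \left(-2 - 2\right) \left(-190\right) = 0 \left(-4\right) \left(-190\right) = 0 \left(-190\right) = 0$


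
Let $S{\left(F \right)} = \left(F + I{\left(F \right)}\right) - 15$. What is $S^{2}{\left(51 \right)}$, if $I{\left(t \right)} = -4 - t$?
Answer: $361$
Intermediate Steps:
$S{\left(F \right)} = -19$ ($S{\left(F \right)} = \left(F - \left(4 + F\right)\right) - 15 = -4 - 15 = -19$)
$S^{2}{\left(51 \right)} = \left(-19\right)^{2} = 361$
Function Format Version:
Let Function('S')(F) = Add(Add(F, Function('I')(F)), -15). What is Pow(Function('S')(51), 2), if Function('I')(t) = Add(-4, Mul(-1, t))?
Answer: 361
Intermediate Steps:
Function('S')(F) = -19 (Function('S')(F) = Add(Add(F, Add(-4, Mul(-1, F))), -15) = Add(-4, -15) = -19)
Pow(Function('S')(51), 2) = Pow(-19, 2) = 361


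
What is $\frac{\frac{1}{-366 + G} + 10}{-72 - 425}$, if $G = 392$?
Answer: $- \frac{261}{12922} \approx -0.020198$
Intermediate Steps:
$\frac{\frac{1}{-366 + G} + 10}{-72 - 425} = \frac{\frac{1}{-366 + 392} + 10}{-72 - 425} = \frac{\frac{1}{26} + 10}{-497} = \left(\frac{1}{26} + 10\right) \left(- \frac{1}{497}\right) = \frac{261}{26} \left(- \frac{1}{497}\right) = - \frac{261}{12922}$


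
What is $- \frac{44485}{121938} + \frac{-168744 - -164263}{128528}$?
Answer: $- \frac{3131986129}{7836223632} \approx -0.39968$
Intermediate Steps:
$- \frac{44485}{121938} + \frac{-168744 - -164263}{128528} = \left(-44485\right) \frac{1}{121938} + \left(-168744 + 164263\right) \frac{1}{128528} = - \frac{44485}{121938} - \frac{4481}{128528} = - \frac{3131986129}{7836223632}$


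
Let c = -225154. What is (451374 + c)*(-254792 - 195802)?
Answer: -101933374680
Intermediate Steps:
(451374 + c)*(-254792 - 195802) = (451374 - 225154)*(-254792 - 195802) = 226220*(-450594) = -101933374680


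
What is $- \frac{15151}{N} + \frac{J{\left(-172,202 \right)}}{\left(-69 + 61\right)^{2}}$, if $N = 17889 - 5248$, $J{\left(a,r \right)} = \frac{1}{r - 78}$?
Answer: $- \frac{120225695}{100318976} \approx -1.1984$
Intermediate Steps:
$J{\left(a,r \right)} = \frac{1}{-78 + r}$
$N = 12641$ ($N = 17889 - 5248 = 12641$)
$- \frac{15151}{N} + \frac{J{\left(-172,202 \right)}}{\left(-69 + 61\right)^{2}} = - \frac{15151}{12641} + \frac{1}{\left(-78 + 202\right) \left(-69 + 61\right)^{2}} = \left(-15151\right) \frac{1}{12641} + \frac{1}{124 \left(-8\right)^{2}} = - \frac{15151}{12641} + \frac{1}{124 \cdot 64} = - \frac{15151}{12641} + \frac{1}{124} \cdot \frac{1}{64} = - \frac{15151}{12641} + \frac{1}{7936} = - \frac{120225695}{100318976}$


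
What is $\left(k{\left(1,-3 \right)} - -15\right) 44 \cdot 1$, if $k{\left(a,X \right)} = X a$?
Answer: $528$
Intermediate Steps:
$\left(k{\left(1,-3 \right)} - -15\right) 44 \cdot 1 = \left(\left(-3\right) 1 - -15\right) 44 \cdot 1 = \left(-3 + 15\right) 44 \cdot 1 = 12 \cdot 44 \cdot 1 = 528 \cdot 1 = 528$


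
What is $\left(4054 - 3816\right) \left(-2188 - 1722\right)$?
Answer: $-930580$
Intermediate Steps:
$\left(4054 - 3816\right) \left(-2188 - 1722\right) = 238 \left(-3910\right) = -930580$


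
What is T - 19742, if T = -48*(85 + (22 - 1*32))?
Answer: -23342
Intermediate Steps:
T = -3600 (T = -48*(85 + (22 - 32)) = -48*(85 - 10) = -48*75 = -3600)
T - 19742 = -3600 - 19742 = -23342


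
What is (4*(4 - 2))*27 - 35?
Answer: 181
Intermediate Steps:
(4*(4 - 2))*27 - 35 = (4*2)*27 - 35 = 8*27 - 35 = 216 - 35 = 181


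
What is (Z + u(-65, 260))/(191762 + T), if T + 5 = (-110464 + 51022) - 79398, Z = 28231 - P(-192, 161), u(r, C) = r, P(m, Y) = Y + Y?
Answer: 27844/52917 ≈ 0.52618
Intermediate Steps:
P(m, Y) = 2*Y
Z = 27909 (Z = 28231 - 2*161 = 28231 - 1*322 = 28231 - 322 = 27909)
T = -138845 (T = -5 + ((-110464 + 51022) - 79398) = -5 + (-59442 - 79398) = -5 - 138840 = -138845)
(Z + u(-65, 260))/(191762 + T) = (27909 - 65)/(191762 - 138845) = 27844/52917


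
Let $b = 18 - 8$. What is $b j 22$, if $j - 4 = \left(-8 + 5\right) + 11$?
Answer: $2640$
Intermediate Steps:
$b = 10$ ($b = 18 - 8 = 10$)
$j = 12$ ($j = 4 + \left(\left(-8 + 5\right) + 11\right) = 4 + \left(-3 + 11\right) = 4 + 8 = 12$)
$b j 22 = 10 \cdot 12 \cdot 22 = 120 \cdot 22 = 2640$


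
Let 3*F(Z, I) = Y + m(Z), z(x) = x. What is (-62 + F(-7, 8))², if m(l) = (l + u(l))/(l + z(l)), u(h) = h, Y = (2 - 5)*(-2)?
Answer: 32041/9 ≈ 3560.1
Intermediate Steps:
Y = 6 (Y = -3*(-2) = 6)
m(l) = 1 (m(l) = (l + l)/(l + l) = (2*l)/((2*l)) = (2*l)*(1/(2*l)) = 1)
F(Z, I) = 7/3 (F(Z, I) = (6 + 1)/3 = (⅓)*7 = 7/3)
(-62 + F(-7, 8))² = (-62 + 7/3)² = (-179/3)² = 32041/9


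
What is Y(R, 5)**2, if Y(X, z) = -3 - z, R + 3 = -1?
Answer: 64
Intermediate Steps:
R = -4 (R = -3 - 1 = -4)
Y(R, 5)**2 = (-3 - 1*5)**2 = (-3 - 5)**2 = (-8)**2 = 64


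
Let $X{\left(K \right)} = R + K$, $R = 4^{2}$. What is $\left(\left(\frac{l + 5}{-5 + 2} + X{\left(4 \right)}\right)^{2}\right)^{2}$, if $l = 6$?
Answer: $\frac{5764801}{81} \approx 71170.0$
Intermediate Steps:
$R = 16$
$X{\left(K \right)} = 16 + K$
$\left(\left(\frac{l + 5}{-5 + 2} + X{\left(4 \right)}\right)^{2}\right)^{2} = \left(\left(\frac{6 + 5}{-5 + 2} + \left(16 + 4\right)\right)^{2}\right)^{2} = \left(\left(\frac{11}{-3} + 20\right)^{2}\right)^{2} = \left(\left(11 \left(- \frac{1}{3}\right) + 20\right)^{2}\right)^{2} = \left(\left(- \frac{11}{3} + 20\right)^{2}\right)^{2} = \left(\left(\frac{49}{3}\right)^{2}\right)^{2} = \left(\frac{2401}{9}\right)^{2} = \frac{5764801}{81}$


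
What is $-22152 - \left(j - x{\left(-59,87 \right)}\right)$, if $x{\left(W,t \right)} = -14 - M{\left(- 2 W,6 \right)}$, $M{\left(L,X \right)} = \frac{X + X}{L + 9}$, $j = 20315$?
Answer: $- \frac{5395099}{127} \approx -42481.0$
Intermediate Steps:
$M{\left(L,X \right)} = \frac{2 X}{9 + L}$
$x{\left(W,t \right)} = -14 - \frac{12}{9 - 2 W}$ ($x{\left(W,t \right)} = -14 - 2 \cdot 6 \frac{1}{9 - 2 W} = -14 - \frac{12}{9 - 2 W}$)
$-22152 - \left(j - x{\left(-59,87 \right)}\right) = -22152 - \left(20315 - \frac{2 \left(69 - -826\right)}{-9 + 2 \left(-59\right)}\right) = -22152 - \left(20315 - \frac{2 \left(69 + 826\right)}{-9 - 118}\right) = -22152 - \left(20315 - 2 \frac{1}{-127} \cdot 895\right) = -22152 - \left(20315 + \frac{2}{127} \cdot 895\right) = -22152 - \frac{2581795}{127} = - \frac{5395099}{127}$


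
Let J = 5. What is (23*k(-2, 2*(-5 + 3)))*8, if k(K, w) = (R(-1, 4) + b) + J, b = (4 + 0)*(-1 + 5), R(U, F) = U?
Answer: 3680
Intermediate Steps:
b = 16 (b = 4*4 = 16)
k(K, w) = 20 (k(K, w) = (-1 + 16) + 5 = 15 + 5 = 20)
(23*k(-2, 2*(-5 + 3)))*8 = (23*20)*8 = 460*8 = 3680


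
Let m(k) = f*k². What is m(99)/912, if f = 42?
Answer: 68607/152 ≈ 451.36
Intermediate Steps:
m(k) = 42*k²
m(99)/912 = (42*99²)/912 = (42*9801)*(1/912) = 411642*(1/912) = 68607/152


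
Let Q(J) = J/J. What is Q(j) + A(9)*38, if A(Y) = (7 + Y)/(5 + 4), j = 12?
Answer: 617/9 ≈ 68.556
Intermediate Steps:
Q(J) = 1
A(Y) = 7/9 + Y/9 (A(Y) = (7 + Y)/9 = (7 + Y)*(⅑) = 7/9 + Y/9)
Q(j) + A(9)*38 = 1 + (7/9 + (⅑)*9)*38 = 1 + (7/9 + 1)*38 = 1 + (16/9)*38 = 1 + 608/9 = 617/9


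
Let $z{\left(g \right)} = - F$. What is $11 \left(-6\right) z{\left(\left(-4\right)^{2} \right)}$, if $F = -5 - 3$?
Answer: $-528$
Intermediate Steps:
$F = -8$
$z{\left(g \right)} = 8$ ($z{\left(g \right)} = \left(-1\right) \left(-8\right) = 8$)
$11 \left(-6\right) z{\left(\left(-4\right)^{2} \right)} = 11 \left(-6\right) 8 = \left(-66\right) 8 = -528$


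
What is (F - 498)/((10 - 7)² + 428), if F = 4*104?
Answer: -82/437 ≈ -0.18764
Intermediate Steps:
F = 416
(F - 498)/((10 - 7)² + 428) = (416 - 498)/((10 - 7)² + 428) = -82/(3² + 428) = -82/(9 + 428) = -82/437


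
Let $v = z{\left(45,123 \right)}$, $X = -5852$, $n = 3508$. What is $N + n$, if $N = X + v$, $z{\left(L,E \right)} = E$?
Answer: $-2221$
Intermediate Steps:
$v = 123$
$N = -5729$ ($N = -5852 + 123 = -5729$)
$N + n = -5729 + 3508 = -2221$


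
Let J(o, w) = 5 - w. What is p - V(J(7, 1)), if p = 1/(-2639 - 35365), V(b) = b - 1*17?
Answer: 494051/38004 ≈ 13.000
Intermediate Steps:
V(b) = -17 + b (V(b) = b - 17 = -17 + b)
p = -1/38004 (p = 1/(-38004) = -1/38004 ≈ -2.6313e-5)
p - V(J(7, 1)) = -1/38004 - (-17 + (5 - 1*1)) = -1/38004 - (-17 + (5 - 1)) = -1/38004 - (-17 + 4) = -1/38004 - 1*(-13) = -1/38004 + 13 = 494051/38004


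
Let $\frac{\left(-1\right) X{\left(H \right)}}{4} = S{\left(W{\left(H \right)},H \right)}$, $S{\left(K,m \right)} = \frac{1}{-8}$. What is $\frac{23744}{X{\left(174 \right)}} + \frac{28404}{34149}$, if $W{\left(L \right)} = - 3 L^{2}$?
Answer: $\frac{540565372}{11383} \approx 47489.0$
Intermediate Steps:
$S{\left(K,m \right)} = - \frac{1}{8}$
$X{\left(H \right)} = \frac{1}{2}$ ($X{\left(H \right)} = \left(-4\right) \left(- \frac{1}{8}\right) = \frac{1}{2}$)
$\frac{23744}{X{\left(174 \right)}} + \frac{28404}{34149} = 23744 \frac{1}{\frac{1}{2}} + \frac{28404}{34149} = 23744 \cdot 2 + 28404 \cdot \frac{1}{34149} = 47488 + \frac{9468}{11383} = \frac{540565372}{11383}$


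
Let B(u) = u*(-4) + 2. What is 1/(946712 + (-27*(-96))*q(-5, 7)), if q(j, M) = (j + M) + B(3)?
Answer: 1/925976 ≈ 1.0799e-6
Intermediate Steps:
B(u) = 2 - 4*u (B(u) = -4*u + 2 = 2 - 4*u)
q(j, M) = -10 + M + j (q(j, M) = (j + M) + (2 - 4*3) = (M + j) + (2 - 12) = (M + j) - 10 = -10 + M + j)
1/(946712 + (-27*(-96))*q(-5, 7)) = 1/(946712 + (-27*(-96))*(-10 + 7 - 5)) = 1/(946712 + 2592*(-8)) = 1/(946712 - 20736) = 1/925976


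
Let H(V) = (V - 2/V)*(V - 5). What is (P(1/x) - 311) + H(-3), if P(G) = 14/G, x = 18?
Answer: -121/3 ≈ -40.333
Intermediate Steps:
H(V) = (-5 + V)*(V - 2/V) (H(V) = (V - 2/V)*(-5 + V) = (-5 + V)*(V - 2/V))
(P(1/x) - 311) + H(-3) = (14/((1/18)) - 311) + (-2 + (-3)² - 5*(-3) + 10/(-3)) = (14/((1*(1/18))) - 311) + (-2 + 9 + 15 + 10*(-⅓)) = (14/(1/18) - 311) + (-2 + 9 + 15 - 10/3) = (14*18 - 311) + 56/3 = (252 - 311) + 56/3 = -59 + 56/3 = -121/3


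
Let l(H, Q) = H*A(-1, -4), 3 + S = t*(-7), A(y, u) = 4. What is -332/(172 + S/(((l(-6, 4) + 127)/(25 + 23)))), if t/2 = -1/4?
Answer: -8549/4435 ≈ -1.9276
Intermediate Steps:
t = -½ (t = 2*(-1/4) = 2*(-1*¼) = 2*(-¼) = -½ ≈ -0.50000)
S = ½ (S = -3 - ½*(-7) = -3 + 7/2 = ½ ≈ 0.50000)
l(H, Q) = 4*H (l(H, Q) = H*4 = 4*H)
-332/(172 + S/(((l(-6, 4) + 127)/(25 + 23)))) = -332/(172 + 1/(2*(((4*(-6) + 127)/(25 + 23))))) = -332/(172 + 1/(2*(((-24 + 127)/48)))) = -332/(172 + 1/(2*((103*(1/48))))) = -332/(172 + 1/(2*(103/48))) = -332/(172 + (½)*(48/103)) = -332/(172 + 24/103) = -332/(17740/103) = (103/17740)*(-332) = -8549/4435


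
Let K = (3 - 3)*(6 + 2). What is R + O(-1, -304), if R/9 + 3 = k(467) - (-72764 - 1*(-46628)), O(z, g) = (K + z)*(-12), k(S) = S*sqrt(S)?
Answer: 235209 + 4203*sqrt(467) ≈ 3.2604e+5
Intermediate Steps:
K = 0 (K = 0*8 = 0)
k(S) = S**(3/2)
O(z, g) = -12*z (O(z, g) = (0 + z)*(-12) = z*(-12) = -12*z)
R = 235197 + 4203*sqrt(467) (R = -27 + 9*(467**(3/2) - (-72764 - 1*(-46628))) = -27 + 9*(467*sqrt(467) - (-72764 + 46628)) = -27 + 9*(467*sqrt(467) - 1*(-26136)) = -27 + 9*(467*sqrt(467) + 26136) = -27 + 9*(26136 + 467*sqrt(467)) = -27 + (235224 + 4203*sqrt(467)) = 235197 + 4203*sqrt(467) ≈ 3.2602e+5)
R + O(-1, -304) = (235197 + 4203*sqrt(467)) - 12*(-1) = (235197 + 4203*sqrt(467)) + 12 = 235209 + 4203*sqrt(467)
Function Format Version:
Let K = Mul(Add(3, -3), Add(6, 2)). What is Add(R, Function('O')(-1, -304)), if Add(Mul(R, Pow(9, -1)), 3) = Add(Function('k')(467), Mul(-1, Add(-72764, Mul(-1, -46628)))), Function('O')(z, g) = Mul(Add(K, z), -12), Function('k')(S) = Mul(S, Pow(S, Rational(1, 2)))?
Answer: Add(235209, Mul(4203, Pow(467, Rational(1, 2)))) ≈ 3.2604e+5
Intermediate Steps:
K = 0 (K = Mul(0, 8) = 0)
Function('k')(S) = Pow(S, Rational(3, 2))
Function('O')(z, g) = Mul(-12, z) (Function('O')(z, g) = Mul(Add(0, z), -12) = Mul(z, -12) = Mul(-12, z))
R = Add(235197, Mul(4203, Pow(467, Rational(1, 2)))) (R = Add(-27, Mul(9, Add(Pow(467, Rational(3, 2)), Mul(-1, Add(-72764, Mul(-1, -46628)))))) = Add(-27, Mul(9, Add(Mul(467, Pow(467, Rational(1, 2))), Mul(-1, Add(-72764, 46628))))) = Add(-27, Mul(9, Add(Mul(467, Pow(467, Rational(1, 2))), Mul(-1, -26136)))) = Add(-27, Mul(9, Add(Mul(467, Pow(467, Rational(1, 2))), 26136))) = Add(-27, Mul(9, Add(26136, Mul(467, Pow(467, Rational(1, 2)))))) = Add(-27, Add(235224, Mul(4203, Pow(467, Rational(1, 2))))) = Add(235197, Mul(4203, Pow(467, Rational(1, 2)))) ≈ 3.2602e+5)
Add(R, Function('O')(-1, -304)) = Add(Add(235197, Mul(4203, Pow(467, Rational(1, 2)))), Mul(-12, -1)) = Add(Add(235197, Mul(4203, Pow(467, Rational(1, 2)))), 12) = Add(235209, Mul(4203, Pow(467, Rational(1, 2))))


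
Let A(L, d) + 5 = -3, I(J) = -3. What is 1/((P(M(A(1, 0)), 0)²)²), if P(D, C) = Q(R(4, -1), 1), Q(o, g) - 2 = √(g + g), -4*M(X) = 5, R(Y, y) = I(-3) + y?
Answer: (2 + √2)⁻⁴ ≈ 0.0073593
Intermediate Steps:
A(L, d) = -8 (A(L, d) = -5 - 3 = -8)
R(Y, y) = -3 + y
M(X) = -5/4 (M(X) = -¼*5 = -5/4)
Q(o, g) = 2 + √2*√g (Q(o, g) = 2 + √(g + g) = 2 + √(2*g) = 2 + √2*√g)
P(D, C) = 2 + √2 (P(D, C) = 2 + √2*√1 = 2 + √2*1 = 2 + √2)
1/((P(M(A(1, 0)), 0)²)²) = 1/(((2 + √2)²)²) = 1/((2 + √2)⁴) = (2 + √2)⁻⁴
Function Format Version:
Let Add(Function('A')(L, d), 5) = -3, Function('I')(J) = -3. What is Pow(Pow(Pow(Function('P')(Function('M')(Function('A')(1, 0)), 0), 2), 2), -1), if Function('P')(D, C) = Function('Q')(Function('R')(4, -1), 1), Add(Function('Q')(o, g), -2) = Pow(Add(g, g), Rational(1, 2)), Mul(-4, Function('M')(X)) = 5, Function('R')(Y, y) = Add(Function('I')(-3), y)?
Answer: Pow(Add(2, Pow(2, Rational(1, 2))), -4) ≈ 0.0073593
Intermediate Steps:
Function('A')(L, d) = -8 (Function('A')(L, d) = Add(-5, -3) = -8)
Function('R')(Y, y) = Add(-3, y)
Function('M')(X) = Rational(-5, 4) (Function('M')(X) = Mul(Rational(-1, 4), 5) = Rational(-5, 4))
Function('Q')(o, g) = Add(2, Mul(Pow(2, Rational(1, 2)), Pow(g, Rational(1, 2)))) (Function('Q')(o, g) = Add(2, Pow(Add(g, g), Rational(1, 2))) = Add(2, Pow(Mul(2, g), Rational(1, 2))) = Add(2, Mul(Pow(2, Rational(1, 2)), Pow(g, Rational(1, 2)))))
Function('P')(D, C) = Add(2, Pow(2, Rational(1, 2))) (Function('P')(D, C) = Add(2, Mul(Pow(2, Rational(1, 2)), Pow(1, Rational(1, 2)))) = Add(2, Mul(Pow(2, Rational(1, 2)), 1)) = Add(2, Pow(2, Rational(1, 2))))
Pow(Pow(Pow(Function('P')(Function('M')(Function('A')(1, 0)), 0), 2), 2), -1) = Pow(Pow(Pow(Add(2, Pow(2, Rational(1, 2))), 2), 2), -1) = Pow(Pow(Add(2, Pow(2, Rational(1, 2))), 4), -1) = Pow(Add(2, Pow(2, Rational(1, 2))), -4)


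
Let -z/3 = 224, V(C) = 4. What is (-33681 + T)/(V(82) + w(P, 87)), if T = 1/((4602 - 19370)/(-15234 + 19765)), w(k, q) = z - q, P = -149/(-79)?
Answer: 497405539/11149840 ≈ 44.611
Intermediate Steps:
z = -672 (z = -3*224 = -672)
P = 149/79 (P = -149*(-1/79) = 149/79 ≈ 1.8861)
w(k, q) = -672 - q
T = -4531/14768 (T = 1/(-14768/4531) = -4531/14768 ≈ -0.30681)
(-33681 + T)/(V(82) + w(P, 87)) = (-33681 - 4531/14768)/(4 + (-672 - 1*87)) = -497405539/(14768*(4 + (-672 - 87))) = -497405539/(14768*(4 - 759)) = -497405539/14768/(-755) = -497405539/14768*(-1/755) = 497405539/11149840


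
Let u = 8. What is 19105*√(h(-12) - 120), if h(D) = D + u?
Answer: 38210*I*√31 ≈ 2.1274e+5*I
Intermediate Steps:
h(D) = 8 + D (h(D) = D + 8 = 8 + D)
19105*√(h(-12) - 120) = 19105*√((8 - 12) - 120) = 19105*√(-4 - 120) = 19105*√(-124) = 19105*(2*I*√31) = 38210*I*√31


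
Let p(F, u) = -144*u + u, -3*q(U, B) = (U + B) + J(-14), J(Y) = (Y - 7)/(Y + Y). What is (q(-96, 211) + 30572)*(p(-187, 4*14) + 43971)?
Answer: 13176879163/12 ≈ 1.0981e+9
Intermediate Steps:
J(Y) = (-7 + Y)/(2*Y) (J(Y) = (-7 + Y)/((2*Y)) = (-7 + Y)*(1/(2*Y)) = (-7 + Y)/(2*Y))
q(U, B) = -1/4 - B/3 - U/3 (q(U, B) = -((U + B) + (1/2)*(-7 - 14)/(-14))/3 = -((B + U) + (1/2)*(-1/14)*(-21))/3 = -((B + U) + 3/4)/3 = -(3/4 + B + U)/3 = -1/4 - B/3 - U/3)
p(F, u) = -143*u
(q(-96, 211) + 30572)*(p(-187, 4*14) + 43971) = ((-1/4 - 1/3*211 - 1/3*(-96)) + 30572)*(-572*14 + 43971) = ((-1/4 - 211/3 + 32) + 30572)*(-143*56 + 43971) = (-463/12 + 30572)*(-8008 + 43971) = (366401/12)*35963 = 13176879163/12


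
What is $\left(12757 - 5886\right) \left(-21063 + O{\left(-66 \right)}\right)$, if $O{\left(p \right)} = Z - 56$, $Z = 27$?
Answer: $-144923132$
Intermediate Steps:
$O{\left(p \right)} = -29$ ($O{\left(p \right)} = 27 - 56 = -29$)
$\left(12757 - 5886\right) \left(-21063 + O{\left(-66 \right)}\right) = \left(12757 - 5886\right) \left(-21063 - 29\right) = 6871 \left(-21092\right) = -144923132$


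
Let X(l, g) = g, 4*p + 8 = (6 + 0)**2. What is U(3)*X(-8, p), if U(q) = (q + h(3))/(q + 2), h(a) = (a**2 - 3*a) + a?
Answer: 42/5 ≈ 8.4000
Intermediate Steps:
p = 7 (p = -2 + (6 + 0)**2/4 = -2 + (1/4)*6**2 = -2 + (1/4)*36 = -2 + 9 = 7)
h(a) = a**2 - 2*a
U(q) = (3 + q)/(2 + q) (U(q) = (q + 3*(-2 + 3))/(q + 2) = (q + 3*1)/(2 + q) = (q + 3)/(2 + q) = (3 + q)/(2 + q))
U(3)*X(-8, p) = ((3 + 3)/(2 + 3))*7 = (6/5)*7 = 42/5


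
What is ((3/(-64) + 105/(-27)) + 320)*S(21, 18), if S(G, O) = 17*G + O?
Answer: 22756625/192 ≈ 1.1852e+5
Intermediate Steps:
S(G, O) = O + 17*G
((3/(-64) + 105/(-27)) + 320)*S(21, 18) = ((3/(-64) + 105/(-27)) + 320)*(18 + 17*21) = ((3*(-1/64) + 105*(-1/27)) + 320)*(18 + 357) = ((-3/64 - 35/9) + 320)*375 = (-2267/576 + 320)*375 = (182053/576)*375 = 22756625/192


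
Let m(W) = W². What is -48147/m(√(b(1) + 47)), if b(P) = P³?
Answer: -16049/16 ≈ -1003.1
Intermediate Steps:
-48147/m(√(b(1) + 47)) = -48147/(1³ + 47) = -48147/(1 + 47) = -48147/((√48)²) = -48147/((4*√3)²) = -48147/48 = -48147*1/48 = -16049/16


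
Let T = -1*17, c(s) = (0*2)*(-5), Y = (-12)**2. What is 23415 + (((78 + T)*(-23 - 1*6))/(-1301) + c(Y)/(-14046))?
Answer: 30464684/1301 ≈ 23416.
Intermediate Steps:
Y = 144
c(s) = 0 (c(s) = 0*(-5) = 0)
T = -17
23415 + (((78 + T)*(-23 - 1*6))/(-1301) + c(Y)/(-14046)) = 23415 + (((78 - 17)*(-23 - 1*6))/(-1301) + 0/(-14046)) = 23415 + ((61*(-23 - 6))*(-1/1301) + 0*(-1/14046)) = 23415 + ((61*(-29))*(-1/1301) + 0) = 23415 + (-1769*(-1/1301) + 0) = 23415 + (1769/1301 + 0) = 23415 + 1769/1301 = 30464684/1301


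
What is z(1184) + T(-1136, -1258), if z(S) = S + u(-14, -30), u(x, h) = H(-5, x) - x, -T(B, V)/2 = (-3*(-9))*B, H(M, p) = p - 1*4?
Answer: 62524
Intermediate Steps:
H(M, p) = -4 + p (H(M, p) = p - 4 = -4 + p)
T(B, V) = -54*B (T(B, V) = -2*(-3*(-9))*B = -54*B)
u(x, h) = -4 (u(x, h) = (-4 + x) - x = -4)
z(S) = -4 + S (z(S) = S - 4 = -4 + S)
z(1184) + T(-1136, -1258) = (-4 + 1184) - 54*(-1136) = 1180 + 61344 = 62524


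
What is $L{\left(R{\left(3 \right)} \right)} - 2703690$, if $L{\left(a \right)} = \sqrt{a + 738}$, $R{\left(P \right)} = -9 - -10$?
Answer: $-2703690 + \sqrt{739} \approx -2.7037 \cdot 10^{6}$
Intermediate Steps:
$R{\left(P \right)} = 1$ ($R{\left(P \right)} = -9 + 10 = 1$)
$L{\left(a \right)} = \sqrt{738 + a}$
$L{\left(R{\left(3 \right)} \right)} - 2703690 = \sqrt{738 + 1} - 2703690 = \sqrt{739} - 2703690 = -2703690 + \sqrt{739}$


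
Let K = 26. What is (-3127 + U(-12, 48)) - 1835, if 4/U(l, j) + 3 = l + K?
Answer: -54578/11 ≈ -4961.6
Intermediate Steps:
U(l, j) = 4/(23 + l) (U(l, j) = 4/(-3 + (l + 26)) = 4/(-3 + (26 + l)) = 4/(23 + l))
(-3127 + U(-12, 48)) - 1835 = (-3127 + 4/(23 - 12)) - 1835 = (-3127 + 4/11) - 1835 = -34393/11 - 1835 = -54578/11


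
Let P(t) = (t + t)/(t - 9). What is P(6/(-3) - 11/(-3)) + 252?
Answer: 2767/11 ≈ 251.55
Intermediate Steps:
P(t) = 2*t/(-9 + t) (P(t) = (2*t)/(-9 + t) = 2*t/(-9 + t))
P(6/(-3) - 11/(-3)) + 252 = 2*(6/(-3) - 11/(-3))/(-9 + (6/(-3) - 11/(-3))) + 252 = 2*(6*(-⅓) - 11*(-⅓))/(-9 + (6*(-⅓) - 11*(-⅓))) + 252 = 2*(-2 + 11/3)/(-9 + (-2 + 11/3)) + 252 = 2*(5/3)/(-9 + 5/3) + 252 = 2*(5/3)/(-22/3) + 252 = 2*(5/3)*(-3/22) + 252 = -5/11 + 252 = 2767/11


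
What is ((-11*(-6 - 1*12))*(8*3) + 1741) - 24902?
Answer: -18409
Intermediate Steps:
((-11*(-6 - 1*12))*(8*3) + 1741) - 24902 = (-11*(-6 - 12)*24 + 1741) - 24902 = (-11*(-18)*24 + 1741) - 24902 = (198*24 + 1741) - 24902 = (4752 + 1741) - 24902 = 6493 - 24902 = -18409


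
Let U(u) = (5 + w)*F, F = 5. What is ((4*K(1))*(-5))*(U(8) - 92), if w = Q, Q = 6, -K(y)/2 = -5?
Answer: 7400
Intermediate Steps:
K(y) = 10 (K(y) = -2*(-5) = 10)
w = 6
U(u) = 55 (U(u) = (5 + 6)*5 = 11*5 = 55)
((4*K(1))*(-5))*(U(8) - 92) = ((4*10)*(-5))*(55 - 92) = (40*(-5))*(-37) = -200*(-37) = 7400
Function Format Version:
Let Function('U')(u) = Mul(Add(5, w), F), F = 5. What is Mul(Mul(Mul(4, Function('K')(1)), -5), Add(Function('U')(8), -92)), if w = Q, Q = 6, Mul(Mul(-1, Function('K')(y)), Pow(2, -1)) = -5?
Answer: 7400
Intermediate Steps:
Function('K')(y) = 10 (Function('K')(y) = Mul(-2, -5) = 10)
w = 6
Function('U')(u) = 55 (Function('U')(u) = Mul(Add(5, 6), 5) = Mul(11, 5) = 55)
Mul(Mul(Mul(4, Function('K')(1)), -5), Add(Function('U')(8), -92)) = Mul(Mul(Mul(4, 10), -5), Add(55, -92)) = Mul(Mul(40, -5), -37) = Mul(-200, -37) = 7400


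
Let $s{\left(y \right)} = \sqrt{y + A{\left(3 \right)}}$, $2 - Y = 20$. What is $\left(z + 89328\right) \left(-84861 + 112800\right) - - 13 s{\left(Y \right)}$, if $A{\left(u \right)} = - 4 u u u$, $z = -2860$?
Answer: $2415829452 + 39 i \sqrt{14} \approx 2.4158 \cdot 10^{9} + 145.92 i$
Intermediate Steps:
$Y = -18$ ($Y = 2 - 20 = -18$)
$A{\left(u \right)} = - 4 u^{3}$ ($A{\left(u \right)} = - 4 u u^{2} = - 4 u^{3}$)
$s{\left(y \right)} = \sqrt{-108 + y}$ ($s{\left(y \right)} = \sqrt{y - 4 \cdot 3^{3}} = \sqrt{y - 108} = \sqrt{-108 + y}$)
$\left(z + 89328\right) \left(-84861 + 112800\right) - - 13 s{\left(Y \right)} = \left(-2860 + 89328\right) \left(-84861 + 112800\right) - - 13 \sqrt{-108 - 18} = 86468 \cdot 27939 - - 13 \sqrt{-126} = 2415829452 - - 13 \cdot 3 i \sqrt{14} = 2415829452 - - 39 i \sqrt{14} = 2415829452 + 39 i \sqrt{14}$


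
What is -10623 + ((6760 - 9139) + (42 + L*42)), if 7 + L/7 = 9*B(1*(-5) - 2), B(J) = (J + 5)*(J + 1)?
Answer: 16734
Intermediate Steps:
B(J) = (1 + J)*(5 + J) (B(J) = (5 + J)*(1 + J) = (1 + J)*(5 + J))
L = 707 (L = -49 + 7*(9*(5 + (1*(-5) - 2)² + 6*(1*(-5) - 2))) = -49 + 7*(9*(5 + (-5 - 2)² + 6*(-5 - 2))) = -49 + 7*(9*(5 + (-7)² + 6*(-7))) = -49 + 7*(9*(5 + 49 - 42)) = -49 + 7*(9*12) = -49 + 7*108 = -49 + 756 = 707)
-10623 + ((6760 - 9139) + (42 + L*42)) = -10623 + ((6760 - 9139) + (42 + 707*42)) = -10623 + (-2379 + (42 + 29694)) = -10623 + (-2379 + 29736) = -10623 + 27357 = 16734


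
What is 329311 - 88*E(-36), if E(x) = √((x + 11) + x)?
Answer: 329311 - 88*I*√61 ≈ 3.2931e+5 - 687.3*I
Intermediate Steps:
E(x) = √(11 + 2*x) (E(x) = √((11 + x) + x) = √(11 + 2*x))
329311 - 88*E(-36) = 329311 - 88*√(11 + 2*(-36)) = 329311 - 88*√(11 - 72) = 329311 - 88*√(-61) = 329311 - 88*I*√61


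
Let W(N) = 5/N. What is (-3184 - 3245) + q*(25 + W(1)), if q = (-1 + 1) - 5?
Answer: -6579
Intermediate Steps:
q = -5 (q = 0 - 5 = -5)
(-3184 - 3245) + q*(25 + W(1)) = (-3184 - 3245) - 5*(25 + 5/1) = -6429 - 5*(25 + 5*1) = -6429 - 5*(25 + 5) = -6429 - 5*30 = -6429 - 150 = -6579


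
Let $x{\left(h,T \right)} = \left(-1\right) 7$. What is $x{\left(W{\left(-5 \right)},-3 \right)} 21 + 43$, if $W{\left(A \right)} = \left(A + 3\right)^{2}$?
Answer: $-104$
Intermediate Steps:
$W{\left(A \right)} = \left(3 + A\right)^{2}$
$x{\left(h,T \right)} = -7$
$x{\left(W{\left(-5 \right)},-3 \right)} 21 + 43 = \left(-7\right) 21 + 43 = -147 + 43 = -104$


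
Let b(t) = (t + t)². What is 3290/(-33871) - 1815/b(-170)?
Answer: -88359973/783097520 ≈ -0.11283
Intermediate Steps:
b(t) = 4*t² (b(t) = (2*t)² = 4*t²)
3290/(-33871) - 1815/b(-170) = 3290/(-33871) - 1815/(4*(-170)²) = 3290*(-1/33871) - 1815/(4*28900) = -3290/33871 - 1815/115600 = -3290/33871 - 1815*1/115600 = -3290/33871 - 363/23120 = -88359973/783097520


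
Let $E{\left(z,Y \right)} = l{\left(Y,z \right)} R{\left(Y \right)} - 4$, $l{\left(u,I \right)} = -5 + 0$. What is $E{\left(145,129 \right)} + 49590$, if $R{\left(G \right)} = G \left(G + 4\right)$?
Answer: $-36199$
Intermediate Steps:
$R{\left(G \right)} = G \left(4 + G\right)$
$l{\left(u,I \right)} = -5$
$E{\left(z,Y \right)} = -4 - 5 Y \left(4 + Y\right)$ ($E{\left(z,Y \right)} = - 5 Y \left(4 + Y\right) - 4 = -4 - 5 Y \left(4 + Y\right)$)
$E{\left(145,129 \right)} + 49590 = \left(-4 - 645 \left(4 + 129\right)\right) + 49590 = \left(-4 - 645 \cdot 133\right) + 49590 = \left(-4 - 85785\right) + 49590 = -85789 + 49590 = -36199$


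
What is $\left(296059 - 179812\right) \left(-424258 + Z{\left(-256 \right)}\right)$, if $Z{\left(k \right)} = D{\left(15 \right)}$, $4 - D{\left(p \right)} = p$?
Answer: $-49319998443$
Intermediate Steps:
$D{\left(p \right)} = 4 - p$
$Z{\left(k \right)} = -11$ ($Z{\left(k \right)} = 4 - 15 = -11$)
$\left(296059 - 179812\right) \left(-424258 + Z{\left(-256 \right)}\right) = \left(296059 - 179812\right) \left(-424258 - 11\right) = 116247 \left(-424269\right) = -49319998443$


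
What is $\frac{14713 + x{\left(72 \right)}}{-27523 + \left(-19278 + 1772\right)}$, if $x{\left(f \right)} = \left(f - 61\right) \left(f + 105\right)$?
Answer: $- \frac{16660}{45029} \approx -0.36998$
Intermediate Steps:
$x{\left(f \right)} = \left(-61 + f\right) \left(105 + f\right)$
$\frac{14713 + x{\left(72 \right)}}{-27523 + \left(-19278 + 1772\right)} = \frac{14713 + \left(-6405 + 72^{2} + 44 \cdot 72\right)}{-27523 + \left(-19278 + 1772\right)} = \frac{14713 + \left(-6405 + 5184 + 3168\right)}{-27523 - 17506} = \frac{14713 + 1947}{-45029} = 16660 \left(- \frac{1}{45029}\right) = - \frac{16660}{45029}$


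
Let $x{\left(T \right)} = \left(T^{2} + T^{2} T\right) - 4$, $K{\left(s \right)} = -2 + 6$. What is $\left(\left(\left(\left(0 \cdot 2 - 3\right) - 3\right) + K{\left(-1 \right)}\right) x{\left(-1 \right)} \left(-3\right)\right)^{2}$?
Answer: $576$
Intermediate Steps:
$K{\left(s \right)} = 4$
$x{\left(T \right)} = -4 + T^{2} + T^{3}$ ($x{\left(T \right)} = \left(T^{2} + T^{3}\right) - 4 = -4 + T^{2} + T^{3}$)
$\left(\left(\left(\left(0 \cdot 2 - 3\right) - 3\right) + K{\left(-1 \right)}\right) x{\left(-1 \right)} \left(-3\right)\right)^{2} = \left(\left(\left(\left(0 \cdot 2 - 3\right) - 3\right) + 4\right) \left(-4 + \left(-1\right)^{2} + \left(-1\right)^{3}\right) \left(-3\right)\right)^{2} = \left(\left(\left(\left(0 - 3\right) - 3\right) + 4\right) \left(-4 + 1 - 1\right) \left(-3\right)\right)^{2} = \left(\left(\left(-3 - 3\right) + 4\right) \left(-4\right) \left(-3\right)\right)^{2} = \left(\left(-6 + 4\right) \left(-4\right) \left(-3\right)\right)^{2} = \left(\left(-2\right) \left(-4\right) \left(-3\right)\right)^{2} = \left(8 \left(-3\right)\right)^{2} = \left(-24\right)^{2} = 576$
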